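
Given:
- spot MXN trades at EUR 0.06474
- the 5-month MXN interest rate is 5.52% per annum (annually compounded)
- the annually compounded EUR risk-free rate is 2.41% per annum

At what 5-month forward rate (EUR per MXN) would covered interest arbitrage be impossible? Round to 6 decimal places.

0.063938

T = 5/12 years.
Growth of 1 EUR over T: (1 + 0.0241)^(5/12) = 1.009972.
MXN accumulates by (1 + 0.0552)^(5/12) = 1.0226401.
Forward (EUR per MXN) = 0.06474 × 1.009972 / 1.0226401 = 0.06393802.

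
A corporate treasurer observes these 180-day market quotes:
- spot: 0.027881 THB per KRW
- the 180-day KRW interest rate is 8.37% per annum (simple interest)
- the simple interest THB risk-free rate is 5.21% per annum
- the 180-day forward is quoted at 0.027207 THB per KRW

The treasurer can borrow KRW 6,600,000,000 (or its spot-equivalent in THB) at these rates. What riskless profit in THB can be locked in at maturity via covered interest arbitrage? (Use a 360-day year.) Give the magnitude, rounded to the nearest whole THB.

T = 180/360 years.
Keep in KRW, deliver into the forward: 6,600,000,000·1.041850·0.027207 = THB 187,081,045.47.
Swap to THB now, deposit: 6,600,000,000·0.027881·1.026050 = THB 188,808,180.33.
The quoted forward undervalues KRW, so borrow KRW, convert to THB at spot, deposit the THB at 5.21%, and buy KRW forward at 0.027207 to cover the loan.
Profit = 188,808,180.33 − 187,081,045.47 = THB 1,727,135.

THB 1,727,135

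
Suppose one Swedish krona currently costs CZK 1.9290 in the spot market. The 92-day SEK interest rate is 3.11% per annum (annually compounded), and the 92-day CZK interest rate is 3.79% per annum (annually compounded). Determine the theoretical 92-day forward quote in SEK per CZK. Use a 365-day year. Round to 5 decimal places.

0.51755

T = 92/365 years.
Growth of 1 CZK over T: (1 + 0.0379)^(92/365) = 1.0094204.
SEK growth factor: (1 + 0.0311)^(92/365) = 1.0077494.
CIP: F = S · (grow CZK)/(grow SEK) = 1.929 × 1.0094204/1.0077494 = 1.932199 CZK per SEK.
Invert for SEK per CZK: 1 / 1.932199 = 0.51755.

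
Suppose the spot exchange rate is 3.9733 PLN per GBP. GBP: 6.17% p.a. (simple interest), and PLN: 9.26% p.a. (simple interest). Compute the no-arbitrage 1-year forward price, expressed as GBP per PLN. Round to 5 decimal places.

0.24456

T = 1 year.
PLN accumulates by 1 + 0.0926×1 = 1.092600.
Growth of 1 GBP over T: 1 + 0.0617×1 = 1.061700.
CIP: F = S · (grow PLN)/(grow GBP) = 3.9733 × 1.092600/1.061700 = 4.088940 PLN per GBP.
Quoted the other way: 1/4.088940 = 0.24456 GBP per PLN.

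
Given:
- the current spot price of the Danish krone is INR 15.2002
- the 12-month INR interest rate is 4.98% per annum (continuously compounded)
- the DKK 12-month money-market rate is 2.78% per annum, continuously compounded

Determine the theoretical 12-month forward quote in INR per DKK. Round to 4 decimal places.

15.5383

T = 1 year.
Growth of 1 INR over T: e^(0.0498×1) = 1.05106086.
Growth of 1 DKK over T: e^(0.0278×1) = 1.02819003.
So F = 15.2002 × 1.05106086 / 1.02819003 = 15.538310 (INR/DKK).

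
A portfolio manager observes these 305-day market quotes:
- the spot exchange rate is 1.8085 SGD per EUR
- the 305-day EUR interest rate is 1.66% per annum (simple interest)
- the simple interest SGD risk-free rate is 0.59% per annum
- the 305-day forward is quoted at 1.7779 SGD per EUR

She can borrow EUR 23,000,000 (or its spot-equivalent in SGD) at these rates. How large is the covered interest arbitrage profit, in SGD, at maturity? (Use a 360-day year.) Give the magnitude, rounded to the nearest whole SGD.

T = 305/360 years.
Invest the EUR and cover forward: 23,000,000 × 1.0140638889 × 1.7779 = SGD 41,466,796.33.
Convert at spot and invest in SGD: 23,000,000 × 1.8085 × 1.0049986111 = SGD 41,803,419.73.
The quoted forward undervalues EUR, so borrow EUR, convert to SGD at spot, deposit the SGD at 0.59%, and buy EUR forward at 1.7779 to cover the loan.
The gap between the two covered legs is SGD 336,623.

SGD 336,623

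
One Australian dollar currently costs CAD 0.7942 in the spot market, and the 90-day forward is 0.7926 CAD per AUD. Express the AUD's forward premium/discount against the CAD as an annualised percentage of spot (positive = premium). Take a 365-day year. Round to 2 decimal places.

-0.82%

T = 90/365 years.
Period premium: (0.7926 − 0.7942)/0.7942 = -0.0020146.
×(1/T) gives -0.82% p.a.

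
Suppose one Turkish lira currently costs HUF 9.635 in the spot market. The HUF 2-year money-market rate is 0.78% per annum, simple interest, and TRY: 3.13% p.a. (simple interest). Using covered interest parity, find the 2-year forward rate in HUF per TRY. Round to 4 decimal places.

T = 2 years.
Growth of 1 HUF over T: 1 + 0.0078×2 = 1.015600.
TRY accumulates by 1 + 0.0313×2 = 1.062600.
CIP: F = S · (grow HUF)/(grow TRY) = 9.635 × 1.015600/1.062600 = 9.208833 HUF per TRY.

9.2088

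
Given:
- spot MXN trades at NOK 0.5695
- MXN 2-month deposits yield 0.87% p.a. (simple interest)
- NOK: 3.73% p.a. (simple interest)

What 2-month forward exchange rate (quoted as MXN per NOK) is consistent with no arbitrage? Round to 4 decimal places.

1.7476

T = 2/12 years.
NOK growth factor: 1 + 0.0373×2/12 = 1.0062167.
MXN growth factor: 1 + 0.0087×2/12 = 1.001450.
So F = 0.5695 × 1.0062167 / 1.001450 = 0.5722107 (NOK/MXN).
Quoted the other way: 1/0.5722107 = 1.7476 MXN per NOK.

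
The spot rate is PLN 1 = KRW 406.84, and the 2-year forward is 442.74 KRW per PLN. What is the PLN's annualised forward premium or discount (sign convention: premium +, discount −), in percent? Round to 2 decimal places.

T = 2 years.
(F − S)/S = (442.74 − 406.84)/406.84 = 0.0882411.
Annualise by dividing by T: 0.0882411 / 2 = 0.044121 → 4.41%.

+4.41%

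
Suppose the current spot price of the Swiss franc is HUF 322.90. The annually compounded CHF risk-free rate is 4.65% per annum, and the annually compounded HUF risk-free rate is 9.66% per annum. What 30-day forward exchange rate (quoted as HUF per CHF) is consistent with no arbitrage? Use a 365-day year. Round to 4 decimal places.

324.1435

T = 30/365 years.
HUF accumulates by (1 + 0.0966)^(30/365) = 1.007608068.
CHF accumulates by (1 + 0.0465)^(30/365) = 1.003742707.
So F = 322.9 × 1.007608068 / 1.003742707 = 324.143471 (HUF/CHF).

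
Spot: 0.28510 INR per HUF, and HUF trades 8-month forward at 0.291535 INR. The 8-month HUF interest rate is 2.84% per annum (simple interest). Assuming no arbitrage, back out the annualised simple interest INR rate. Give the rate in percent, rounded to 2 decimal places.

T = 8/12 years.
CIP gives F = S · g_INR/g_HUF, so g_INR/g_HUF = 0.291535/0.2851 = 1.0225710.
The HUF side grows by 1 + 0.0284×8/12 = 1.0189333.
Hence g_INR = 1.0419316.
(1.0419316 − 1)/T = 0.062897, i.e. 6.29%.

6.29%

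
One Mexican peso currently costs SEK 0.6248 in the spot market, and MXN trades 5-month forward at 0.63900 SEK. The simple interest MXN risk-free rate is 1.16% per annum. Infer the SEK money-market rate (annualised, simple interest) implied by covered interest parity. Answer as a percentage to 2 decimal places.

6.64%

T = 5/12 years.
By CIP, F/S equals the SEK-to-MXN growth ratio: 0.639/0.6248 = 1.0227273.
The MXN side grows by 1 + 0.0116×5/12 = 1.0048333.
Hence g_SEK = 1.0276704.
r = (1.0276704 − 1)/(5/12) = 0.066409 → 6.64%.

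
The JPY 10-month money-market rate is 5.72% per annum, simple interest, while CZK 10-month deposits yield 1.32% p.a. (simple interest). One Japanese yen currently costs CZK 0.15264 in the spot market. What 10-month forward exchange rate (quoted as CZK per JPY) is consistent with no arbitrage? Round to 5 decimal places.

0.14730

T = 10/12 years.
Growth of 1 CZK over T: 1 + 0.0132×10/12 = 1.011000.
Growth of 1 JPY over T: 1 + 0.0572×10/12 = 1.0476667.
Forward (CZK per JPY) = 0.15264 × 1.011000 / 1.0476667 = 0.1472978.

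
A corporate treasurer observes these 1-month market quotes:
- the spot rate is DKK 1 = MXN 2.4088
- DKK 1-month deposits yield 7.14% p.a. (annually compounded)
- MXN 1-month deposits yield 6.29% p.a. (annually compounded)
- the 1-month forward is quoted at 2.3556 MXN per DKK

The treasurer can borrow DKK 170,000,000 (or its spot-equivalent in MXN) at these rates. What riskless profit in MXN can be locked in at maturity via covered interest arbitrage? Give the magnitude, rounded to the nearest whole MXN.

T = 1/12 years.
Route A — deposit DKK, sell forward: 170,000,000 × 1.00576373045 × 2.3556 = MXN 402,760,097.39.
Route B — convert at spot, deposit MXN: 170,000,000 × 2.4088 × 1.00509636096 = MXN 411,582,939.43.
The quoted forward undervalues DKK, so borrow DKK, convert to MXN at spot, deposit the MXN at 6.29%, and buy DKK forward at 2.3556 to cover the loan.
The gap between the two covered legs is MXN 8,822,842.

MXN 8,822,842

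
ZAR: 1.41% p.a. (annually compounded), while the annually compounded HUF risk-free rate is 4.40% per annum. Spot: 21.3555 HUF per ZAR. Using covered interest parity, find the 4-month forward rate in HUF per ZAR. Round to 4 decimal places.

21.5634

T = 4/12 years.
HUF growth factor: (1 + 0.0440)^(4/12) = 1.01445666.
Growth of 1 ZAR over T: (1 + 0.0141)^(4/12) = 1.00467808.
CIP: F = S · (grow HUF)/(grow ZAR) = 21.3555 × 1.01445666/1.00467808 = 21.563354 HUF per ZAR.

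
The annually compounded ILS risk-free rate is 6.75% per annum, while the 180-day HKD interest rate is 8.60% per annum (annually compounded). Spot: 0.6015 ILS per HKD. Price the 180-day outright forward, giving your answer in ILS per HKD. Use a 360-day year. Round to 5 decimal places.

0.59635

T = 180/360 years.
ILS growth factor: (1 + 0.0675)^(180/360) = 1.0331989.
HKD growth factor: (1 + 0.0860)^(180/360) = 1.0421132.
So F = 0.6015 × 1.0331989 / 1.0421132 = 0.5963547 (ILS/HKD).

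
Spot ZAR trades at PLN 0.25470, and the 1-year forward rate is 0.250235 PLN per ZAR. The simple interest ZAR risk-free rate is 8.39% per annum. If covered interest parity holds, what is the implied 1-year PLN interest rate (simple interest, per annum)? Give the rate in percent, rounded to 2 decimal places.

T = 1 year.
By CIP, F/S equals the PLN-to-ZAR growth ratio: 0.250235/0.2547 = 0.9824696.
The ZAR side grows by 1 + 0.0839×1 = 1.083900.
So the PLN growth factor = 1.0648988.
(1.0648988 − 1)/T = 0.064899, i.e. 6.49%.

6.49%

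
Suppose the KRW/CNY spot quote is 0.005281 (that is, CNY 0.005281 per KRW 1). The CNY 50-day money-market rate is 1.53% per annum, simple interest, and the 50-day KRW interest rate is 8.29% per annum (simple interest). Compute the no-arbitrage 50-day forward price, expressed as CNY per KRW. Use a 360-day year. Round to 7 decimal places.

T = 50/360 years.
CNY growth factor: 1 + 0.0153×50/360 = 1.002125.
KRW accumulates by 1 + 0.0829×50/360 = 1.0115139.
So F = 0.005281 × 1.002125 / 1.0115139 = 0.005231982 (CNY/KRW).

0.0052320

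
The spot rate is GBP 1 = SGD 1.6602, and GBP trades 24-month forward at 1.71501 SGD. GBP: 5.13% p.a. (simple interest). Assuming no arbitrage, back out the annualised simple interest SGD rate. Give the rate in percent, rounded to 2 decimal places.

T = 2 years.
By CIP, F/S equals the SGD-to-GBP growth ratio: 1.71501/1.6602 = 1.0330141.
GBP growth factor: 1 + 0.0513×2 = 1.102600.
Hence g_SGD = 1.1390013.
r = (1.1390013 − 1)/2 = 0.069501 → 6.95%.

6.95%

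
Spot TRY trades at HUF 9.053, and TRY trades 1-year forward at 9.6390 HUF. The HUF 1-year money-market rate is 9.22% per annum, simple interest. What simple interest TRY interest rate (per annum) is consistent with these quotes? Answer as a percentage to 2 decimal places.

T = 1 year.
By CIP, F/S equals the HUF-to-TRY growth ratio: 9.639/9.053 = 1.0647299.
HUF growth factor: 1 + 0.0922×1 = 1.092200.
Hence g_TRY = 1.0258001.
r = (1.0258001 − 1)/1 = 0.025800 → 2.58%.

2.58%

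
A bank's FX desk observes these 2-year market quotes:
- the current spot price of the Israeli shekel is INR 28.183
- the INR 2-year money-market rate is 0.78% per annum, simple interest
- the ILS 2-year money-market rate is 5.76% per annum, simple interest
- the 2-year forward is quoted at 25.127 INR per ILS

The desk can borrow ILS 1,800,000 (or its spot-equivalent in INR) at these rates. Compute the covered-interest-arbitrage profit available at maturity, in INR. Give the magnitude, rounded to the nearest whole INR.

INR 1,081,844

T = 2 years.
Route A — deposit ILS, sell forward: 1,800,000 × 1.115200 × 25.127 = INR 50,438,934.72.
Route B — convert at spot, deposit INR: 1,800,000 × 28.183 × 1.015600 = INR 51,520,778.64.
The quoted forward undervalues ILS, so borrow ILS, convert to INR at spot, deposit the INR at 0.78%, and buy ILS forward at 25.127 to cover the loan.
Arbitrage profit = |50,438,934.72 − 51,520,778.64| = INR 1,081,844.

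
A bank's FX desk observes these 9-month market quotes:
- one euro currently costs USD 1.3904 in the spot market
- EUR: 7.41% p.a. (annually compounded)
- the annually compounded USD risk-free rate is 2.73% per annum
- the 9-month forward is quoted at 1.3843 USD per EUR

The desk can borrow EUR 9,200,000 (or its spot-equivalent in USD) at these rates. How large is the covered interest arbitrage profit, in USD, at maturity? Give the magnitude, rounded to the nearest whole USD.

USD 384,271

T = 9/12 years.
Keep in EUR, deliver into the forward: 9,200,000·1.0550754978·1.3843 = USD 13,436,977.31.
Swap to USD now, deposit: 9,200,000·1.3904·1.0204059119 = USD 13,052,705.90.
The quoted forward overvalues EUR, so borrow USD, buy EUR at spot, deposit the EUR at 7.41%, and sell the proceeds forward at 1.3843.
Arbitrage profit = |13,436,977.31 − 13,052,705.90| = USD 384,271.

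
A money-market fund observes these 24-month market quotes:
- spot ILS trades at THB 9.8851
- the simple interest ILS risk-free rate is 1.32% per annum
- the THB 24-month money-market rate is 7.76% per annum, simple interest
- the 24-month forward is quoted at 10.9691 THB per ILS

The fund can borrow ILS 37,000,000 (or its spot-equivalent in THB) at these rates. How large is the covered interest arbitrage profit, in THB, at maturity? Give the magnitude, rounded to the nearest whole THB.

T = 2 years.
Invest the ILS and cover forward: 37,000,000 × 1.026400 × 10.9691 = THB 416,571,316.88.
Convert at spot and invest in THB: 37,000,000 × 9.8851 × 1.155200 = THB 422,512,898.24.
The quoted forward undervalues ILS, so borrow ILS, convert to THB at spot, deposit the THB at 7.76%, and buy ILS forward at 10.9691 to cover the loan.
The gap between the two covered legs is THB 5,941,581.

THB 5,941,581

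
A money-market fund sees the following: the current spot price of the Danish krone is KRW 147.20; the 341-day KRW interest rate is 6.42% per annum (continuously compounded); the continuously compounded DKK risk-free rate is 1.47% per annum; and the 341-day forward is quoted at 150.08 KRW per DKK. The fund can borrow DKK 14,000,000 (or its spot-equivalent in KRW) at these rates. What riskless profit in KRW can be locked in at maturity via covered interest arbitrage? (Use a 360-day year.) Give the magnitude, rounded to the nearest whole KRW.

T = 341/360 years.
Keep in DKK, deliver into the forward: 14,000,000·1.014021559388·150.08 = KRW 2,130,580,978.86.
Swap to KRW now, deposit: 14,000,000·147.20·1.062698753741 = KRW 2,190,009,591.71.
The quoted forward undervalues DKK, so borrow DKK, convert to KRW at spot, deposit the KRW at 6.42%, and buy DKK forward at 150.08 to cover the loan.
The gap between the two covered legs is KRW 59,428,613.

KRW 59,428,613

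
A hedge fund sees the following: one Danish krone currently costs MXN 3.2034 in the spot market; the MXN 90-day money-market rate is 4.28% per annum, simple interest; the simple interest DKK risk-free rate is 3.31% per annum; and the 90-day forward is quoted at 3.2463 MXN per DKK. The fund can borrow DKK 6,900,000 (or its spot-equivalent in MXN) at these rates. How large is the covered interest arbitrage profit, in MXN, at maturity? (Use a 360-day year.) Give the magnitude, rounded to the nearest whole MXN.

T = 90/360 years.
Route A — deposit DKK, sell forward: 6,900,000 × 1.008275 × 3.2463 = MXN 22,584,825.61.
Route B — convert at spot, deposit MXN: 6,900,000 × 3.2034 × 1.010700 = MXN 22,339,967.02.
The quoted forward overvalues DKK, so borrow MXN, buy DKK at spot, deposit the DKK at 3.31%, and sell the proceeds forward at 3.2463.
Profit = 22,584,825.61 − 22,339,967.02 = MXN 244,859.

MXN 244,859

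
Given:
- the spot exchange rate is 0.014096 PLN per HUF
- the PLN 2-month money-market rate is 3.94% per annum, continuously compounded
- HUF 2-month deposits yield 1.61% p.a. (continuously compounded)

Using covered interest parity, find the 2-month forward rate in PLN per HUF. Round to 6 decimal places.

T = 2/12 years.
PLN accumulates by e^(0.0394×2/12) = 1.0065883.
HUF growth factor: e^(0.0161×2/12) = 1.0026869.
CIP: F = S · (grow PLN)/(grow HUF) = 0.014096 × 1.0065883/1.0026869 = 0.01415085 PLN per HUF.

0.014151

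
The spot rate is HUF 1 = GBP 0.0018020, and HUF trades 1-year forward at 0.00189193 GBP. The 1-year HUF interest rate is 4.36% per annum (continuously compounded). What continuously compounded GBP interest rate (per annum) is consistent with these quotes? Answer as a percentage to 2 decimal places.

9.23%

T = 1 year.
CIP gives F = S · g_GBP/g_HUF, so g_GBP/g_HUF = 0.00189193/0.001802 = 1.0499057.
HUF growth factor: e^(0.0436×1) = 1.0445644.
So the GBP growth factor = 1.0966941.
r = ln(1.0966941)/1 = 0.092300 → 9.23%.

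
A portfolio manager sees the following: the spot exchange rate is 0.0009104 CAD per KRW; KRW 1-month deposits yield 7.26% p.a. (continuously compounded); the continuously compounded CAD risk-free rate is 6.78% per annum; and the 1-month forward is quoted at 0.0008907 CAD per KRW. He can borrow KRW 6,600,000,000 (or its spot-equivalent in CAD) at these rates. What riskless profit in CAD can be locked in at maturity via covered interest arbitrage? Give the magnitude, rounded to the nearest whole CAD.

CAD 128,391

T = 1/12 years.
Invest the KRW and cover forward: 6,600,000,000 × 1.006068338 × 0.0008907 = CAD 5,914,293.45.
Convert at spot and invest in CAD: 6,600,000,000 × 0.0009104 × 1.005665991 = CAD 6,042,684.90.
The quoted forward undervalues KRW, so borrow KRW, convert to CAD at spot, deposit the CAD at 6.78%, and buy KRW forward at 0.0008907 to cover the loan.
The gap between the two covered legs is CAD 128,391.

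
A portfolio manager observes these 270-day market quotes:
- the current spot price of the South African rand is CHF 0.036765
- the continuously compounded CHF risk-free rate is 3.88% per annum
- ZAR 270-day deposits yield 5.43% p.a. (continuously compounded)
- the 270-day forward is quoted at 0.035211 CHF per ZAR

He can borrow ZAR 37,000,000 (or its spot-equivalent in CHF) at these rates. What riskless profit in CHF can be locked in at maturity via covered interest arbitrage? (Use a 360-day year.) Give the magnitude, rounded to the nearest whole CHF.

T = 270/360 years.
Invest the ZAR and cover forward: 37,000,000 × 1.041565636 × 0.035211 = CHF 1,356,959.00.
Convert at spot and invest in CHF: 37,000,000 × 0.036765 × 1.029527542 = CHF 1,400,471.46.
The quoted forward undervalues ZAR, so borrow ZAR, convert to CHF at spot, deposit the CHF at 3.88%, and buy ZAR forward at 0.035211 to cover the loan.
Arbitrage profit = |1,356,959.00 − 1,400,471.46| = CHF 43,512.

CHF 43,512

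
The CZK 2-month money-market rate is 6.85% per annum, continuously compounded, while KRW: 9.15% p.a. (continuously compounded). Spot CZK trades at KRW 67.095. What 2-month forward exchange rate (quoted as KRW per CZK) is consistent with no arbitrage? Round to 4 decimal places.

67.3527

T = 2/12 years.
KRW growth factor: e^(0.0915×2/12) = 1.01536687.
Growth of 1 CZK over T: e^(0.0685×2/12) = 1.01148209.
Forward (KRW per CZK) = 67.095 × 1.01536687 / 1.01148209 = 67.352690.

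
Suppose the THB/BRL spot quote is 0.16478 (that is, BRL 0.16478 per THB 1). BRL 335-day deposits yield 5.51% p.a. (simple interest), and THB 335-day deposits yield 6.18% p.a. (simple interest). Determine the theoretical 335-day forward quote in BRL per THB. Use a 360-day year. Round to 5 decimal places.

0.16381

T = 335/360 years.
BRL growth factor: 1 + 0.0551×335/360 = 1.0512736.
THB accumulates by 1 + 0.0618×335/360 = 1.0575083.
So F = 0.16478 × 1.0512736 / 1.0575083 = 0.1638085 (BRL/THB).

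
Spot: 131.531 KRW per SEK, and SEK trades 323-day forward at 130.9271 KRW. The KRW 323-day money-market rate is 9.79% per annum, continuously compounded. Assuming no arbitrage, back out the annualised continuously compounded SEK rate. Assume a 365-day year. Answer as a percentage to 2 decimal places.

T = 323/365 years.
CIP gives F = S · g_KRW/g_SEK, so g_KRW/g_SEK = 130.9271/131.531 = 0.9954087.
The KRW side grows by e^(0.0979×323/365) = 1.0904984.
Hence g_SEK = 1.0955283.
Take logs: ln 1.0955283 / (323/365) = 0.103100, so 10.31%.

10.31%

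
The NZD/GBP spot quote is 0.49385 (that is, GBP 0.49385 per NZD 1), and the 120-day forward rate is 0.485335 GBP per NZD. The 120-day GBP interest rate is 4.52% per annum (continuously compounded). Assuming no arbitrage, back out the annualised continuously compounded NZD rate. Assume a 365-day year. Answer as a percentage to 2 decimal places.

9.81%

T = 120/365 years.
CIP gives F = S · g_GBP/g_NZD, so g_GBP/g_NZD = 0.485335/0.49385 = 0.9827579.
The GBP side grows by e^(0.0452×120/365) = 1.0149712.
That pins the NZD growth at 1.0327785.
Take logs: ln 1.0327785 / (120/365) = 0.098102, so 9.81%.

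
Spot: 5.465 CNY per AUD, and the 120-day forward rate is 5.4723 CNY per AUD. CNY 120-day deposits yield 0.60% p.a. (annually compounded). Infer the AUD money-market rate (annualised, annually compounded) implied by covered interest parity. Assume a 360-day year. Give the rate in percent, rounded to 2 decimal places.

T = 120/360 years.
By CIP, F/S equals the CNY-to-AUD growth ratio: 5.4723/5.465 = 1.0013358.
CNY growth factor: (1 + 0.0060)^(120/360) = 1.001996.
So the AUD growth factor = 1.0006593.
r = 1.0006593^(360/120) − 1 = 0.001979 → 0.20%.

0.20%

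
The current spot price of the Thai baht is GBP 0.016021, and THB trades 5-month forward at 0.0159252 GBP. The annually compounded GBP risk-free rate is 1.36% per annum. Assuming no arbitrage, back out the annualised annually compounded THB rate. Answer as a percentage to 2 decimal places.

T = 5/12 years.
CIP gives F = S · g_GBP/g_THB, so g_GBP/g_THB = 0.0159252/0.016021 = 0.9940203.
GBP growth factor: (1 + 0.0136)^(5/12) = 1.0056443.
So the THB growth factor = 1.0116939.
r = 1.0116939^(12/5) − 1 = 0.028295 → 2.83%.

2.83%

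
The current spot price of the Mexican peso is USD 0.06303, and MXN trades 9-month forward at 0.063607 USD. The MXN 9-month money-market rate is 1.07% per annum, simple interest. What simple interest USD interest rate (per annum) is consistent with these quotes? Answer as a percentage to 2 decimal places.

2.30%

T = 9/12 years.
CIP gives F = S · g_USD/g_MXN, so g_USD/g_MXN = 0.063607/0.06303 = 1.0091544.
The MXN side grows by 1 + 0.0107×9/12 = 1.008025.
So the USD growth factor = 1.0172529.
r = (1.0172529 − 1)/(9/12) = 0.023004 → 2.30%.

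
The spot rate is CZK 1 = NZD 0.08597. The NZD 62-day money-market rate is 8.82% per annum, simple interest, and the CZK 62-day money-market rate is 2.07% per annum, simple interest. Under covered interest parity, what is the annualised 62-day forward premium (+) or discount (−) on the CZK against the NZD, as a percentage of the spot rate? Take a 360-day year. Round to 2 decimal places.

+6.73%

T = 62/360 years.
CIP forward (NZD per CZK) = 0.08597 × 1.015190/1.003565 = 0.08696585.
(F − S)/S ÷ T = (0.08696585 − 0.08597)/0.08597/(62/360) = 0.067260 → 6.73%.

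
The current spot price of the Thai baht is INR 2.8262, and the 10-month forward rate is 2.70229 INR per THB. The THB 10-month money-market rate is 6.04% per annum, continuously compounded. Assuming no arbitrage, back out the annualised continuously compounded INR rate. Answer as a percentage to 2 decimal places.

T = 10/12 years.
By CIP, F/S equals the INR-to-THB growth ratio: 2.70229/2.8262 = 0.9561567.
THB growth factor: e^(0.0604×10/12) = 1.0516216.
That pins the INR growth at 1.005515.
Take logs: ln 1.005515 / (10/12) = 0.006600, so 0.66%.

0.66%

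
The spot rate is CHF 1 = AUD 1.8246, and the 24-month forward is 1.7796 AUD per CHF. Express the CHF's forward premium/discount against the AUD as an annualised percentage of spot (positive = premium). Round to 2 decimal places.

T = 2 years.
Period premium: (1.7796 − 1.8246)/1.8246 = -0.0246629.
Per annum: -0.0246629 / 2 = -0.012331 = -1.23%.

-1.23%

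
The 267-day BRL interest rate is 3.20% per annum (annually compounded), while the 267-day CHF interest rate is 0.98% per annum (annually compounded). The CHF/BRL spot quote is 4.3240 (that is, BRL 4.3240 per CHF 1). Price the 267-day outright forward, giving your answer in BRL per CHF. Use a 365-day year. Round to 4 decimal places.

4.3933

T = 267/365 years.
Growth of 1 BRL over T: (1 + 0.0320)^(267/365) = 1.023309.
Growth of 1 CHF over T: (1 + 0.0098)^(267/365) = 1.0071594.
CIP: F = S · (grow BRL)/(grow CHF) = 4.324 × 1.023309/1.0071594 = 4.393334 BRL per CHF.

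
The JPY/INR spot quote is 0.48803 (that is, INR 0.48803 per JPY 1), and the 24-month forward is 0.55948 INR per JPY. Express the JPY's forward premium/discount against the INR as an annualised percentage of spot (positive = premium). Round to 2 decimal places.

T = 2 years.
(F − S)/S = (0.55948 − 0.48803)/0.48803 = 0.1464049.
Per annum: 0.1464049 / 2 = 0.073202 = 7.32%.

+7.32%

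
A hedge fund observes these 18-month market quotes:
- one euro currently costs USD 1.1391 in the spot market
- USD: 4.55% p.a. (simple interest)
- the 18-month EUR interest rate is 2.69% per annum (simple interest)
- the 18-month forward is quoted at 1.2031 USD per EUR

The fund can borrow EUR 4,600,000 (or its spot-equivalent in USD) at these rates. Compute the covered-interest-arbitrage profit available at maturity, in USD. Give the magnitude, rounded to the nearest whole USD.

T = 18/12 years.
Route A — deposit EUR, sell forward: 4,600,000 × 1.040350 × 1.2031 = USD 5,757,567.39.
Route B — convert at spot, deposit USD: 4,600,000 × 1.1391 × 1.068250 = USD 5,597,480.45.
The quoted forward overvalues EUR, so borrow USD, buy EUR at spot, deposit the EUR at 2.69%, and sell the proceeds forward at 1.2031.
Profit = 5,757,567.39 − 5,597,480.45 = USD 160,087.

USD 160,087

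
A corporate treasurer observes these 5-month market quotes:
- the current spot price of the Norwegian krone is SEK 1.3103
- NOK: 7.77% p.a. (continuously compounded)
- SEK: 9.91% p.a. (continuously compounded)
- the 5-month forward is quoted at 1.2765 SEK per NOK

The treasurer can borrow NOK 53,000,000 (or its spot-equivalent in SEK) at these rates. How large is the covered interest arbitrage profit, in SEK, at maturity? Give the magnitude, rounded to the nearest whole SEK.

T = 5/12 years.
Route A — deposit NOK, sell forward: 53,000,000 × 1.032904772 × 1.2765 = SEK 69,880,655.90.
Route B — convert at spot, deposit SEK: 53,000,000 × 1.3103 × 1.0421560234 = SEK 72,373,462.99.
The quoted forward undervalues NOK, so borrow NOK, convert to SEK at spot, deposit the SEK at 9.91%, and buy NOK forward at 1.2765 to cover the loan.
The gap between the two covered legs is SEK 2,492,807.

SEK 2,492,807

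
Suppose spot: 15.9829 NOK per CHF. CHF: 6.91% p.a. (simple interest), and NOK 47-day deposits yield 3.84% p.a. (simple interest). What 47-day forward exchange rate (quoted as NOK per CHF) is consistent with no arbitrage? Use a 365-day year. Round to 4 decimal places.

15.9203

T = 47/365 years.
NOK accumulates by 1 + 0.0384×47/365 = 1.00494466.
Growth of 1 CHF over T: 1 + 0.0691×47/365 = 1.00889781.
CIP: F = S · (grow NOK)/(grow CHF) = 15.9829 × 1.00494466/1.00889781 = 15.920274 NOK per CHF.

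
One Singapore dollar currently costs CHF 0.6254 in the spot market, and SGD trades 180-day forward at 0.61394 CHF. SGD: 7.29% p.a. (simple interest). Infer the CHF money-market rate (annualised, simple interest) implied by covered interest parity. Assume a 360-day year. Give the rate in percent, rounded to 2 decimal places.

3.49%

T = 180/360 years.
CIP gives F = S · g_CHF/g_SGD, so g_CHF/g_SGD = 0.61394/0.6254 = 0.9816757.
The SGD side grows by 1 + 0.0729×180/360 = 1.036450.
Hence g_CHF = 1.0174578.
(1.0174578 − 1)/T = 0.034916, i.e. 3.49%.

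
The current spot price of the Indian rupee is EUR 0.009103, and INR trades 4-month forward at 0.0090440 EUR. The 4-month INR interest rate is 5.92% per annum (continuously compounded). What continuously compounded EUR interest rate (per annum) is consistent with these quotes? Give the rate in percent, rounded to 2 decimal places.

3.97%

T = 4/12 years.
F/S = 0.009044/0.009103 = 0.9935186 = (growth of EUR) / (growth of INR).
INR growth factor: e^(0.0592×4/12) = 1.0199293.
That pins the EUR growth at 1.0133187.
Take logs: ln 1.0133187 / (4/12) = 0.039692, so 3.97%.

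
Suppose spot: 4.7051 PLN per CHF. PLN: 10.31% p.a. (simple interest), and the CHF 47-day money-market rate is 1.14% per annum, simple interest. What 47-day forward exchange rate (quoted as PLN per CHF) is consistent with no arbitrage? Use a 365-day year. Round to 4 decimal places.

T = 47/365 years.
Growth of 1 PLN over T: 1 + 0.1031×47/365 = 1.0132759.
CHF growth factor: 1 + 0.0114×47/365 = 1.0014679.
Forward (PLN per CHF) = 4.7051 × 1.0132759 / 1.0014679 = 4.760576.

4.7606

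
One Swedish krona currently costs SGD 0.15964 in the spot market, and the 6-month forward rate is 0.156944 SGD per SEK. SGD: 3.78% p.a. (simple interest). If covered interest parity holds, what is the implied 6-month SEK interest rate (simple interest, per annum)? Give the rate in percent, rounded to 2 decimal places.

T = 6/12 years.
F/S = 0.156944/0.15964 = 0.9831120 = (growth of SGD) / (growth of SEK).
The SGD side grows by 1 + 0.0378×6/12 = 1.018900.
That pins the SEK growth at 1.0364028.
(1.0364028 − 1)/T = 0.072806, i.e. 7.28%.

7.28%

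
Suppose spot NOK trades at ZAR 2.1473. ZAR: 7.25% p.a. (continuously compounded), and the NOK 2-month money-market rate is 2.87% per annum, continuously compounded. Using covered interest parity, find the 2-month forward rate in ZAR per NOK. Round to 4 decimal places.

T = 2/12 years.
ZAR growth factor: e^(0.0725×2/12) = 1.0121566.
NOK accumulates by e^(0.0287×2/12) = 1.0047948.
Forward (ZAR per NOK) = 2.1473 × 1.0121566 / 1.0047948 = 2.163033.

2.1630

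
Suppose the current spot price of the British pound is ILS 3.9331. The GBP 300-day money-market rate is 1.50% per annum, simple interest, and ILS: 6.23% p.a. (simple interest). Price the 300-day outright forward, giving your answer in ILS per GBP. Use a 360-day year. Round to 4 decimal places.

T = 300/360 years.
ILS accumulates by 1 + 0.0623×300/360 = 1.0519167.
GBP growth factor: 1 + 0.0150×300/360 = 1.012500.
CIP: F = S · (grow ILS)/(grow GBP) = 3.9331 × 1.0519167/1.012500 = 4.086216 ILS per GBP.

4.0862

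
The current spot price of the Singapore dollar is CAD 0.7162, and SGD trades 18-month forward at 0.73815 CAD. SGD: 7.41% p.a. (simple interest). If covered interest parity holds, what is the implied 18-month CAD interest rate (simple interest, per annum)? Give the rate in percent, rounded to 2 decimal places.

9.68%

T = 18/12 years.
F/S = 0.73815/0.7162 = 1.0306479 = (growth of CAD) / (growth of SGD).
The SGD side grows by 1 + 0.0741×18/12 = 1.111150.
That pins the CAD growth at 1.1452044.
r = (1.1452044 − 1)/(18/12) = 0.096803 → 9.68%.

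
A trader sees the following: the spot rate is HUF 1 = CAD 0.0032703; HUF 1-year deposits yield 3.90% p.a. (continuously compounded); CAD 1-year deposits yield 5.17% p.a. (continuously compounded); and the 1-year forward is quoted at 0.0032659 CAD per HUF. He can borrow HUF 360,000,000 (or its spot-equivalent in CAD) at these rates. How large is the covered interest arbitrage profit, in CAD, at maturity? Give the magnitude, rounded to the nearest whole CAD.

CAD 17,293

T = 1 year.
Keep in HUF, deliver into the forward: 360,000,000·1.039770484·0.0032659 = CAD 1,222,483.11.
Swap to CAD now, deposit: 360,000,000·0.0032703·1.053059777 = CAD 1,239,775.70.
The quoted forward undervalues HUF, so borrow HUF, convert to CAD at spot, deposit the CAD at 5.17%, and buy HUF forward at 0.0032659 to cover the loan.
The gap between the two covered legs is CAD 17,293.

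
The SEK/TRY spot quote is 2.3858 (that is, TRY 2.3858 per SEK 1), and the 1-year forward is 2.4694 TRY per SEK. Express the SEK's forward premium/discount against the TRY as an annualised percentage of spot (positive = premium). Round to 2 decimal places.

+3.50%

T = 1 year.
SEK trades forward at +3.50407% vs spot over the period.
Per annum: 0.0350407 / 1 = 0.035041 = 3.50%.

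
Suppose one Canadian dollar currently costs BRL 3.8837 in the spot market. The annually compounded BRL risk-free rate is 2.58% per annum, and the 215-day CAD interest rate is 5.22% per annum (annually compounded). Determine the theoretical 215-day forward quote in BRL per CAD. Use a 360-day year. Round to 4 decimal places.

T = 215/360 years.
Growth of 1 BRL over T: (1 + 0.0258)^(215/360) = 1.0153292.
Growth of 1 CAD over T: (1 + 0.0522)^(215/360) = 1.030855.
So F = 3.8837 × 1.0153292 / 1.030855 = 3.825207 (BRL/CAD).

3.8252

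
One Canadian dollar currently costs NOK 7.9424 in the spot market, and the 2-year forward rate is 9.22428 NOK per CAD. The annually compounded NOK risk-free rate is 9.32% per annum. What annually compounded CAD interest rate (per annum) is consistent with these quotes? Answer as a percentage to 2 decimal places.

T = 2 years.
CIP gives F = S · g_NOK/g_CAD, so g_NOK/g_CAD = 9.22428/7.9424 = 1.1613971.
NOK growth factor: (1 + 0.0932)^2 = 1.1950862.
That pins the CAD growth at 1.0290074.
Annualise: 1.0290074^(1/2) − 1 = 0.014400 = 1.44%.

1.44%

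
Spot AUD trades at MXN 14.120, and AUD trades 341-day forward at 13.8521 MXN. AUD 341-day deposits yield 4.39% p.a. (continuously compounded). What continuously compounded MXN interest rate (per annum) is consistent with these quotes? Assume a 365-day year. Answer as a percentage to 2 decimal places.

2.34%

T = 341/365 years.
F/S = 13.8521/14.12 = 0.9810269 = (growth of MXN) / (growth of AUD).
The AUD side grows by e^(0.0439×341/365) = 1.0418661.
So the MXN growth factor = 1.0220987.
r = ln(1.0220987)/(341/365) = 0.023396 → 2.34%.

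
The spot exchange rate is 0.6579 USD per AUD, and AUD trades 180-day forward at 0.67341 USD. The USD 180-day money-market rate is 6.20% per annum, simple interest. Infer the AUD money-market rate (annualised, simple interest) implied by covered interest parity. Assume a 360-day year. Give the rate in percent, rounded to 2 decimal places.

T = 180/360 years.
By CIP, F/S equals the USD-to-AUD growth ratio: 0.67341/0.6579 = 1.0235750.
The USD side grows by 1 + 0.0620×180/360 = 1.031000.
So the AUD growth factor = 1.007254.
r = (1.007254 − 1)/(180/360) = 0.014508 → 1.45%.

1.45%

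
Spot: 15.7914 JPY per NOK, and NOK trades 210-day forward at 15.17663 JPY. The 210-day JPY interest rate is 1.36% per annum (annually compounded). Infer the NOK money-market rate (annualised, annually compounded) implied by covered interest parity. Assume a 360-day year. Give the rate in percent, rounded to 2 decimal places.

T = 210/360 years.
By CIP, F/S equals the JPY-to-NOK growth ratio: 15.17663/15.7914 = 0.9610693.
JPY growth factor: (1 + 0.0136)^(210/360) = 1.007911.
That pins the NOK growth at 1.0487391.
r = 1.0487391^(360/210) − 1 = 0.085000 → 8.50%.

8.50%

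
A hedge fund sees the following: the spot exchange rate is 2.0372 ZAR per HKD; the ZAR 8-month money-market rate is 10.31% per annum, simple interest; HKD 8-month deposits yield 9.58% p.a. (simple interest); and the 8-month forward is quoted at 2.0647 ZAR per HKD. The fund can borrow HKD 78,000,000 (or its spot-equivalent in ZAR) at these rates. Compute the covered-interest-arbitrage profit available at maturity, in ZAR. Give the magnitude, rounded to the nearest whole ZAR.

T = 8/12 years.
Keep in HKD, deliver into the forward: 78,000,000·1.06386666667·2.0647 = ZAR 171,332,109.52.
Swap to ZAR now, deposit: 78,000,000·2.0372·1.06873333333 = ZAR 169,823,436.64.
The quoted forward overvalues HKD, so borrow ZAR, buy HKD at spot, deposit the HKD at 9.58%, and sell the proceeds forward at 2.0647.
Profit = 171,332,109.52 − 169,823,436.64 = ZAR 1,508,673.

ZAR 1,508,673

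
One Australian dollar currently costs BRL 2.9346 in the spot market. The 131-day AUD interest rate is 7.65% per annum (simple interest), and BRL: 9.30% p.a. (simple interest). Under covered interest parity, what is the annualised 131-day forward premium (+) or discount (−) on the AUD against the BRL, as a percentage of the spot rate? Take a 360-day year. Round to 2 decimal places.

+1.61%

T = 131/360 years.
CIP forward (BRL per AUD) = 2.9346 × 1.0338417/1.0278375 = 2.9517427.
(F − S)/S ÷ T = (2.9517427 − 2.9346)/2.9346/(131/360) = 0.016053 → 1.61%.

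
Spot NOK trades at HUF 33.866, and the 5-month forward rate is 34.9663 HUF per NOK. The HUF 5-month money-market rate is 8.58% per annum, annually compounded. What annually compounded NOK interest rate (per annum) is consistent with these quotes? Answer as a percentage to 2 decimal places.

0.56%

T = 5/12 years.
F/S = 34.9663/33.866 = 1.0324898 = (growth of HUF) / (growth of NOK).
The HUF side grows by (1 + 0.0858)^(5/12) = 1.0348938.
Hence g_NOK = 1.0023284.
Annualise: 1.0023284^(12/5) − 1 = 0.005597 = 0.56%.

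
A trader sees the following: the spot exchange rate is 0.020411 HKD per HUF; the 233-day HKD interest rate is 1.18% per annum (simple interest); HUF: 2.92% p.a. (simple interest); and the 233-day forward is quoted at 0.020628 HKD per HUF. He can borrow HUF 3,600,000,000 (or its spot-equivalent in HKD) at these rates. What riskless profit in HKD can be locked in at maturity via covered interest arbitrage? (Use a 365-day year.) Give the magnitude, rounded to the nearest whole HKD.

T = 233/365 years.
Invest the HUF and cover forward: 3,600,000,000 × 1.018640 × 0.020628 = HKD 75,645,021.31.
Convert at spot and invest in HKD: 3,600,000,000 × 0.020411 × 1.0075326027 = HKD 74,033,092.63.
The quoted forward overvalues HUF, so borrow HKD, buy HUF at spot, deposit the HUF at 2.92%, and sell the proceeds forward at 0.020628.
Profit = 75,645,021.31 − 74,033,092.63 = HKD 1,611,929.

HKD 1,611,929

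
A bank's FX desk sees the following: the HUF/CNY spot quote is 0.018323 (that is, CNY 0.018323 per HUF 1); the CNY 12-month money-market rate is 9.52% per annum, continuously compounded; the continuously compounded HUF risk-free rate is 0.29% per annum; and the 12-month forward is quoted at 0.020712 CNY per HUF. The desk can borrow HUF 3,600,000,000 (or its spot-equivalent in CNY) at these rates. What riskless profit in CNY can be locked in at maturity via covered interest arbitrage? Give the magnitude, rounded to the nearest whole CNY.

T = 1 year.
Keep in HUF, deliver into the forward: 3,600,000,000·1.0029042091·0.020712 = CNY 74,779,747.12.
Swap to CNY now, deposit: 3,600,000,000·0.018323·1.0998788089 = CNY 72,551,085.90.
The quoted forward overvalues HUF, so borrow CNY, buy HUF at spot, deposit the HUF at 0.29%, and sell the proceeds forward at 0.020712.
Arbitrage profit = |74,779,747.12 − 72,551,085.90| = CNY 2,228,661.

CNY 2,228,661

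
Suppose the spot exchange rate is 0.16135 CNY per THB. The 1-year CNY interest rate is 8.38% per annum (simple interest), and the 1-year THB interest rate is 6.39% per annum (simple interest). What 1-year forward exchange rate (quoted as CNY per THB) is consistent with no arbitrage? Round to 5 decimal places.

T = 1 year.
CNY growth factor: 1 + 0.0838×1 = 1.083800.
THB accumulates by 1 + 0.0639×1 = 1.063900.
Forward (CNY per THB) = 0.16135 × 1.083800 / 1.063900 = 0.1643680.

0.16437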